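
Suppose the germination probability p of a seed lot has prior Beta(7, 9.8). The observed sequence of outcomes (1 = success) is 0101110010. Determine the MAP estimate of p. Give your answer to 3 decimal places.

p̂_MAP = 0.444

Prior: Beta(7, 9.8).
Data: 5 successes in 10 trials (from the sequence). The binomial likelihood contributes p^5(1−p)^5, so the posterior is Beta(7+5, 9.8+5) = Beta(12, 14.8).
For Beta(a, b) with a, b > 1 the mode is (a−1)/(a+b−2) = 11/24.8 ≈ 0.444.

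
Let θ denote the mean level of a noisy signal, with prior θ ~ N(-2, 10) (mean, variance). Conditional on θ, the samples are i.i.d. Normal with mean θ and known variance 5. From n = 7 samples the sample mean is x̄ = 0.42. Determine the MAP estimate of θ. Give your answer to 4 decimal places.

θ̂_MAP = 0.2587

n = 7, x̄ = 0.42.
For a Normal prior and Normal likelihood with known variance, the posterior is Normal; its mode equals its mean, the precision-weighted average.
Prior precision 1/σ₀² = 1/10 = 0.1; data precision n/σ² = 7/5 = 1.4.
θ̂ = (0.1·(-2) + 1.4·0.42) / (0.1 + 1.4) = 0.388/1.5 = 97/375 ≈ 0.2587.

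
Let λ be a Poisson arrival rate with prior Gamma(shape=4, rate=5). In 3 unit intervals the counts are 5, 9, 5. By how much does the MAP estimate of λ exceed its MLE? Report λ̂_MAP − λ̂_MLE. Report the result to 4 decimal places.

MAP − MLE = -3.5833

Σxᵢ = 19. Posterior is Gamma(23, 8); MAP = (23−1)/8 = 22/8 ≈ 2.75000.
MLE = x̄ = 19/3 ≈ 6.33333.
Difference = 22/8 − 19/3 = -43/12 ≈ -3.5833.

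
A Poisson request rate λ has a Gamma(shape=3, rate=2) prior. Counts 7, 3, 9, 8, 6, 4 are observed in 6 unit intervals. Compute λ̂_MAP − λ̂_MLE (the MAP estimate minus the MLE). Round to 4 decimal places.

Σxᵢ = 37. Posterior is Gamma(40, 8); MAP = (40−1)/8 = 39/8 ≈ 4.87500.
MLE = x̄ = 37/6 ≈ 6.16667.
Difference = 39/8 − 37/6 = -31/24 ≈ -1.2917.

MAP − MLE = -1.2917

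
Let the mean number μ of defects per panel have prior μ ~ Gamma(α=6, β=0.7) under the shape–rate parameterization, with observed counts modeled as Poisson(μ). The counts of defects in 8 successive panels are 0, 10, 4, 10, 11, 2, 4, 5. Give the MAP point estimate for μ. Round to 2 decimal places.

Σxᵢ = 0+10+4+10+11+2+4+5 = 46, with n = 8.
Posterior ∝ μ^5e^(−0.7μ) · μ^46e^(−8μ) = μ^51e^(−8.7μ), i.e. Gamma(shape=52, rate=8.7).
The mode of a Gamma(a, b) with a ≥ 1 (shape–rate) is (a−1)/b = 51/8.7 ≈ 5.86.

μ̂_MAP = 5.86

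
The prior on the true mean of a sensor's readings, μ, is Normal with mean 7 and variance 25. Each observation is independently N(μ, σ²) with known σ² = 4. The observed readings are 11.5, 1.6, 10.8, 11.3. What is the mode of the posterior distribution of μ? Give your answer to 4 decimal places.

n = 4; x̄ = (11.5 + 1.6 + 10.8 + 11.3)/4 = 35.2/4 = 8.8.
For a Normal prior and Normal likelihood with known variance, the posterior is Normal; its mode equals its mean, the precision-weighted average.
Prior precision 1/σ₀² = 1/25 = 0.04; data precision n/σ² = 4/4 = 1.
μ̂ = (0.04·7 + 1·8.8) / (0.04 + 1) = 9.08/1.04 = 227/26 ≈ 8.7308.

μ̂_MAP = 8.7308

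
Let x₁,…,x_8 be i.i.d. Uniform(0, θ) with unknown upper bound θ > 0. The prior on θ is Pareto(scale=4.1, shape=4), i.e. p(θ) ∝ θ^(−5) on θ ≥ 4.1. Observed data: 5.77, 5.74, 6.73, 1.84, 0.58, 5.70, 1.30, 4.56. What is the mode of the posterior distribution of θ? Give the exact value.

θ̂_MAP = 6.73

The Uniform(0, θ) likelihood is θ^(−n) for θ ≥ max(xᵢ), zero otherwise. Here max(xᵢ) = 6.73.
Posterior ∝ θ^(−5) · θ^(−8) = θ^(−13) on θ ≥ max(4.1, 6.73) = 6.73.
This density is strictly decreasing in θ, so the posterior mode lies at the lower boundary of the support.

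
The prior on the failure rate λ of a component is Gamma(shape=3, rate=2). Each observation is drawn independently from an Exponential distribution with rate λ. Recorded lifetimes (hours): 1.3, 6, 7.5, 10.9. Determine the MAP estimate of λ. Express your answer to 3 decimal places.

λ̂_MAP = 0.217

The Exponential(rate=λ) likelihood is ∝ λ^n e^(−λΣtᵢ). Here n = 4 and Σtᵢ = 1.3 + 6 + 7.5 + 10.9 = 25.7.
Posterior ∝ λ^2e^(−2λ) · λ^4e^(−25.7λ) = λ^6e^(−27.7λ), i.e. Gamma(7, 27.7).
Mode = (a−1)/b = 6/27.7 ≈ 0.217.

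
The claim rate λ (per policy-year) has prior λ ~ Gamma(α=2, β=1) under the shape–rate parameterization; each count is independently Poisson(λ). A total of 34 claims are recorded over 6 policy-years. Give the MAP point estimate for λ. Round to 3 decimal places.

Σxᵢ = 34, n = 6.
Posterior ∝ λe^(−1λ) · λ^34e^(−6λ) = λ^35e^(−7λ), i.e. Gamma(shape=36, rate=7).
The mode of a Gamma(a, b) with a ≥ 1 (shape–rate) is (a−1)/b = 35/7 ≈ 5.000.

λ̂_MAP = 5.000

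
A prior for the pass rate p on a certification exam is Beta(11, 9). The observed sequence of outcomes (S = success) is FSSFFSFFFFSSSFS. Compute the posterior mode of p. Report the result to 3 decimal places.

Prior: Beta(11, 9).
Data: 7 successes in 15 trials (from the sequence). The binomial likelihood contributes p^7(1−p)^8, so the posterior is Beta(11+7, 9+8) = Beta(18, 17).
For Beta(a, b) with a, b > 1 the mode is (a−1)/(a+b−2) = 17/33 ≈ 0.515.

p̂_MAP = 0.515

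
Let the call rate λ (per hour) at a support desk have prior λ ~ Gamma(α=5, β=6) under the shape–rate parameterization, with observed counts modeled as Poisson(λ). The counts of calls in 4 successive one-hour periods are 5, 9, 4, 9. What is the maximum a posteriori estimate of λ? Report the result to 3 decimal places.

λ̂_MAP = 3.100

Σxᵢ = 5+9+4+9 = 27, with n = 4.
Posterior ∝ λ^4e^(−6λ) · λ^27e^(−4λ) = λ^31e^(−10λ), i.e. Gamma(shape=32, rate=10).
The mode of a Gamma(a, b) with a ≥ 1 (shape–rate) is (a−1)/b = 31/10 ≈ 3.100.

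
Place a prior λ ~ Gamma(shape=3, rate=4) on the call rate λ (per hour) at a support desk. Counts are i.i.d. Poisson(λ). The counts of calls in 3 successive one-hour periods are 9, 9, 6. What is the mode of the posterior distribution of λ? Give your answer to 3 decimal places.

Σxᵢ = 9+9+6 = 24, with n = 3.
Posterior ∝ λ^2e^(−4λ) · λ^24e^(−3λ) = λ^26e^(−7λ), i.e. Gamma(shape=27, rate=7).
The mode of a Gamma(a, b) with a ≥ 1 (shape–rate) is (a−1)/b = 26/7 ≈ 3.714.

λ̂_MAP = 3.714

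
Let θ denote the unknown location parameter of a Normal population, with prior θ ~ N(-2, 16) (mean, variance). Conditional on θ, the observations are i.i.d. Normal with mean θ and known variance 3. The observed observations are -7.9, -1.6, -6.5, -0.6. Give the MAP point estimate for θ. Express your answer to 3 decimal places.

n = 4; x̄ = ((-7.9) + (-1.6) + (-6.5) + (-0.6))/4 = -16.6/4 = -4.15.
For a Normal prior and Normal likelihood with known variance, the posterior is Normal; its mode equals its mean, the precision-weighted average.
Prior precision 1/σ₀² = 1/16 = 0.0625; data precision n/σ² = 4/3.
θ̂ = (0.0625·(-2) + (4/3)·(-4.15)) / (0.0625 + 4/3) = (-679/120)/(67/48) = -1358/335 ≈ -4.054.

θ̂_MAP = -4.054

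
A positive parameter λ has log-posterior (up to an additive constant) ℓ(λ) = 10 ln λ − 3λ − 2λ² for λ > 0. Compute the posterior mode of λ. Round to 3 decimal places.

ℓ'(λ) = 10/λ − 3 − 4λ. Setting this to zero and multiplying by λ: 4λ² + 3λ − 10 = 0.
λ = (−3 + √(3² + 4·4·10)) / (2·4) = (−3 + √169) / 8 = (−3 + 13)/8 = 5/4.
ℓ''(λ) = −10/λ² − 4 < 0, confirming a maximum.

λ̂_MAP = 1.250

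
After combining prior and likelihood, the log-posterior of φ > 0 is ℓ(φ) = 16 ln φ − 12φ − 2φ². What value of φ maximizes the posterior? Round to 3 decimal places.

ℓ'(φ) = 16/φ − 12 − 4φ. Setting this to zero and multiplying by φ: 4φ² + 12φ − 16 = 0.
φ = (−12 + √(12² + 4·4·16)) / (2·4) = (−12 + √400) / 8 = (−12 + 20)/8 = 1.
ℓ''(φ) = −16/φ² − 4 < 0, confirming a maximum.

φ̂_MAP = 1.000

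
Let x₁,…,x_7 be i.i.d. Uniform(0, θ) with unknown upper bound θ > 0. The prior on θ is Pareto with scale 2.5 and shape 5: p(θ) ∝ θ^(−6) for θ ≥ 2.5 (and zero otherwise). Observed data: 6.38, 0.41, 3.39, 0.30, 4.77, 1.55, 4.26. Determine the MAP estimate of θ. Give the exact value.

θ̂_MAP = 6.38

The Uniform(0, θ) likelihood is θ^(−n) for θ ≥ max(xᵢ), zero otherwise. Here max(xᵢ) = 6.38.
Posterior ∝ θ^(−6) · θ^(−7) = θ^(−13) on θ ≥ max(2.5, 6.38) = 6.38.
This density is strictly decreasing in θ, so the posterior mode lies at the lower boundary of the support.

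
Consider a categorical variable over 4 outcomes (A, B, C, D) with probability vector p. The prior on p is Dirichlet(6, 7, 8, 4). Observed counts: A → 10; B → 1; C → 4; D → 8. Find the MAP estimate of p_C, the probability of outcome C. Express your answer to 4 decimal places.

The posterior is Dirichlet(αᵢ + nᵢ) = Dirichlet(16, 8, 12, 12).
For a Dirichlet(a₁,…,a_K) with all aᵢ > 1, the mode has j-th component (aⱼ − 1)/(Σaᵢ − K).
Here Σaᵢ = 48 and K = 4, so p_C = (12 − 1)/(48 − 4) = 11/44 ≈ 0.2500.

MAP estimate of p_C = 0.2500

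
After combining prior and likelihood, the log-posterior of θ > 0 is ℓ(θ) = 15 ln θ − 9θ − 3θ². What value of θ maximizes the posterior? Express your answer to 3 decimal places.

θ̂_MAP = 1.000

ℓ'(θ) = 15/θ − 9 − 6θ. Setting this to zero and multiplying by θ: 6θ² + 9θ − 15 = 0.
θ = (−9 + √(9² + 4·6·15)) / (2·6) = (−9 + √441) / 12 = (−9 + 21)/12 = 1.
ℓ''(θ) = −15/θ² − 6 < 0, confirming a maximum.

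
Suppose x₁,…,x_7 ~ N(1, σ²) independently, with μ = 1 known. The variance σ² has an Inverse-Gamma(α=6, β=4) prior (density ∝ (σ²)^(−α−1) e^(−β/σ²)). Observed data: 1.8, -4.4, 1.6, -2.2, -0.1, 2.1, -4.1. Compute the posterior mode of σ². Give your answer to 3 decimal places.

Sum of squared deviations about the known mean: SS = (1.8−1)² + (-4.4−1)² + (1.6−1)² + (-2.2−1)² + (-0.1−1)² + (2.1−1)² + (-4.1−1)² = 68.83.
The Normal likelihood contributes (σ²)^(−n/2) exp(−SS/(2σ²)), so the posterior is Inverse-Gamma(α + n/2, β + SS/2) = Inverse-Gamma(9.5, 38.415).
The mode of Inverse-Gamma(a, b) is b/(a+1) = 38.415/10.5 ≈ 3.659.

σ̂²_MAP = 3.659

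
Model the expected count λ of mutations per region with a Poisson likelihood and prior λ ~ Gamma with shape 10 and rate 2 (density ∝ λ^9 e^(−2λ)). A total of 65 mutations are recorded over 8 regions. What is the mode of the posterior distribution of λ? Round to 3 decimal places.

λ̂_MAP = 7.400

Σxᵢ = 65, n = 8.
Posterior ∝ λ^9e^(−2λ) · λ^65e^(−8λ) = λ^74e^(−10λ), i.e. Gamma(shape=75, rate=10).
The mode of a Gamma(a, b) with a ≥ 1 (shape–rate) is (a−1)/b = 74/10 ≈ 7.400.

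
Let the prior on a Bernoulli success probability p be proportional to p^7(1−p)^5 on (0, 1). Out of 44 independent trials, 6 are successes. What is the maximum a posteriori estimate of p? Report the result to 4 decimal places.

The prior density ∝ p^7(1−p)^5 is the kernel of Beta(8, 6).
Data: 6 successes in 44 trials. The binomial likelihood contributes p^6(1−p)^38, so the posterior is Beta(8+6, 6+38) = Beta(14, 44).
For Beta(a, b) with a, b > 1 the mode is (a−1)/(a+b−2) = 13/56 ≈ 0.2321.

p̂_MAP = 0.2321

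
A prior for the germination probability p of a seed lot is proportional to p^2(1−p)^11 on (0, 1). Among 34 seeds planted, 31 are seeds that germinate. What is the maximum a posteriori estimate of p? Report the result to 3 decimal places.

p̂_MAP = 0.702

The prior density ∝ p^2(1−p)^11 is the kernel of Beta(3, 12).
Data: 31 successes in 34 trials. The binomial likelihood contributes p^31(1−p)^3, so the posterior is Beta(3+31, 12+3) = Beta(34, 15).
For Beta(a, b) with a, b > 1 the mode is (a−1)/(a+b−2) = 33/47 ≈ 0.702.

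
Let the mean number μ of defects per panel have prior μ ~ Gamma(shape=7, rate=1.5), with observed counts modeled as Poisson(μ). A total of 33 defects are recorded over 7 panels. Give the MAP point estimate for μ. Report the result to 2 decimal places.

Σxᵢ = 33, n = 7.
Posterior ∝ μ^6e^(−1.5μ) · μ^33e^(−7μ) = μ^39e^(−8.5μ), i.e. Gamma(shape=40, rate=8.5).
The mode of a Gamma(a, b) with a ≥ 1 (shape–rate) is (a−1)/b = 39/8.5 ≈ 4.59.

μ̂_MAP = 4.59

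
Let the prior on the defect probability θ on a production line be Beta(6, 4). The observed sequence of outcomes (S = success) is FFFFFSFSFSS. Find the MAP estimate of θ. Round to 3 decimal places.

θ̂_MAP = 0.474

Prior: Beta(6, 4).
Data: 4 successes in 11 trials (from the sequence). The binomial likelihood contributes θ^4(1−θ)^7, so the posterior is Beta(6+4, 4+7) = Beta(10, 11).
For Beta(a, b) with a, b > 1 the mode is (a−1)/(a+b−2) = 9/19 ≈ 0.474.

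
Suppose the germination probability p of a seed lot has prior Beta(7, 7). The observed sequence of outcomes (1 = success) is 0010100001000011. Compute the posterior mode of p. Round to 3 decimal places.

p̂_MAP = 0.393

Prior: Beta(7, 7).
Data: 5 successes in 16 trials (from the sequence). The binomial likelihood contributes p^5(1−p)^11, so the posterior is Beta(7+5, 7+11) = Beta(12, 18).
For Beta(a, b) with a, b > 1 the mode is (a−1)/(a+b−2) = 11/28 ≈ 0.393.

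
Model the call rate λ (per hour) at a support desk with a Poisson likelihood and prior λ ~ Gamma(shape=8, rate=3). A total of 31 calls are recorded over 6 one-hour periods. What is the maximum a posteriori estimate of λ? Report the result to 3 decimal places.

λ̂_MAP = 4.222

Σxᵢ = 31, n = 6.
Posterior ∝ λ^7e^(−3λ) · λ^31e^(−6λ) = λ^38e^(−9λ), i.e. Gamma(shape=39, rate=9).
The mode of a Gamma(a, b) with a ≥ 1 (shape–rate) is (a−1)/b = 38/9 ≈ 4.222.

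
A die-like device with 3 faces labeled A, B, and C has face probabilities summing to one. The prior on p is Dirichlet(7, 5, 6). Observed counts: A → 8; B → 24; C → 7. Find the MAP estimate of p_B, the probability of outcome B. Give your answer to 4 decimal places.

MAP estimate of p_B = 0.5185

The posterior is Dirichlet(αᵢ + nᵢ) = Dirichlet(15, 29, 13).
For a Dirichlet(a₁,…,a_K) with all aᵢ > 1, the mode has j-th component (aⱼ − 1)/(Σaᵢ − K).
Here Σaᵢ = 57 and K = 3, so p_B = (29 − 1)/(57 − 3) = 28/54 ≈ 0.5185.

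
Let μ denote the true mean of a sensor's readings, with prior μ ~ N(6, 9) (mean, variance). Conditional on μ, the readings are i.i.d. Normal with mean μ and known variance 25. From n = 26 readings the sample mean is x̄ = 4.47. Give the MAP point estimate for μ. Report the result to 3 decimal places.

μ̂_MAP = 4.618

n = 26, x̄ = 4.47.
For a Normal prior and Normal likelihood with known variance, the posterior is Normal; its mode equals its mean, the precision-weighted average.
Prior precision 1/σ₀² = 1/9; data precision n/σ² = 26/25 = 1.04.
μ̂ = ((1/9)·6 + 1.04·4.47) / (1/9 + 1.04) = (19933/3750)/(259/225) = 59799/12950 ≈ 4.618.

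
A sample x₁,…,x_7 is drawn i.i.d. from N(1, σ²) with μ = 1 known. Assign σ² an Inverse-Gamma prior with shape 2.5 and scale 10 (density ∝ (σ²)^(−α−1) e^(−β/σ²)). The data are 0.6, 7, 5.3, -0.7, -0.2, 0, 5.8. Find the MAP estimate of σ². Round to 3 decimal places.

Sum of squared deviations about the known mean: SS = (0.6−1)² + (7−1)² + (5.3−1)² + (-0.7−1)² + (-0.2−1)² + (0−1)² + (5.8−1)² = 83.02.
The Normal likelihood contributes (σ²)^(−n/2) exp(−SS/(2σ²)), so the posterior is Inverse-Gamma(α + n/2, β + SS/2) = Inverse-Gamma(6, 51.51).
The mode of Inverse-Gamma(a, b) is b/(a+1) = 51.51/7 ≈ 7.359.

σ̂²_MAP = 7.359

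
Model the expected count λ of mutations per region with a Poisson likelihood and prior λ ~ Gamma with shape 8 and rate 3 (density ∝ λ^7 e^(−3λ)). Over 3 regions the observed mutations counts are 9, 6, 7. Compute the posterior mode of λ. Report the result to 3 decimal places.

λ̂_MAP = 4.833

Σxᵢ = 9+6+7 = 22, with n = 3.
Posterior ∝ λ^7e^(−3λ) · λ^22e^(−3λ) = λ^29e^(−6λ), i.e. Gamma(shape=30, rate=6).
The mode of a Gamma(a, b) with a ≥ 1 (shape–rate) is (a−1)/b = 29/6 ≈ 4.833.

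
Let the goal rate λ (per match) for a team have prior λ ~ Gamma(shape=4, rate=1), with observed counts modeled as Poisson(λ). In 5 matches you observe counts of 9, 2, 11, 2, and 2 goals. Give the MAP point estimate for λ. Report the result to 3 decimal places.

λ̂_MAP = 4.833

Σxᵢ = 9+2+11+2+2 = 26, with n = 5.
Posterior ∝ λ^3e^(−1λ) · λ^26e^(−5λ) = λ^29e^(−6λ), i.e. Gamma(shape=30, rate=6).
The mode of a Gamma(a, b) with a ≥ 1 (shape–rate) is (a−1)/b = 29/6 ≈ 4.833.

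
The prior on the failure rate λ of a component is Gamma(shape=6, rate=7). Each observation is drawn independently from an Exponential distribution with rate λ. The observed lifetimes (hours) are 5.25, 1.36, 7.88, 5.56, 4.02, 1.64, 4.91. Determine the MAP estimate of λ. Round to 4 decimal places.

The Exponential(rate=λ) likelihood is ∝ λ^n e^(−λΣtᵢ). Here n = 7 and Σtᵢ = 5.25 + 1.36 + 7.88 + 5.56 + 4.02 + 1.64 + 4.91 = 30.62.
Posterior ∝ λ^5e^(−7λ) · λ^7e^(−30.62λ) = λ^12e^(−37.62λ), i.e. Gamma(13, 37.62).
Mode = (a−1)/b = 12/37.62 ≈ 0.3190.

λ̂_MAP = 0.3190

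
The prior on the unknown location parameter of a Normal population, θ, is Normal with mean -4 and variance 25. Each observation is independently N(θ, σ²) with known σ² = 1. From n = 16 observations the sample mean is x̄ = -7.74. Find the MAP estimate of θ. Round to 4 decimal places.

n = 16, x̄ = -7.74.
For a Normal prior and Normal likelihood with known variance, the posterior is Normal; its mode equals its mean, the precision-weighted average.
Prior precision 1/σ₀² = 1/25 = 0.04; data precision n/σ² = 16/1 = 16.
θ̂ = (0.04·(-4) + 16·(-7.74)) / (0.04 + 16) = (-124)/16.04 = -3100/401 ≈ -7.7307.

θ̂_MAP = -7.7307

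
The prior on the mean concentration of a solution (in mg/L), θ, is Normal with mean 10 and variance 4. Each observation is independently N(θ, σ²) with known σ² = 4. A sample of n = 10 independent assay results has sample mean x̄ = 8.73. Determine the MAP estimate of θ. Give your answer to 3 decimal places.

θ̂_MAP = 8.845

n = 10, x̄ = 8.73.
For a Normal prior and Normal likelihood with known variance, the posterior is Normal; its mode equals its mean, the precision-weighted average.
Prior precision 1/σ₀² = 1/4 = 0.25; data precision n/σ² = 10/4 = 2.5.
θ̂ = (0.25·10 + 2.5·8.73) / (0.25 + 2.5) = 24.325/2.75 = 973/110 ≈ 8.845.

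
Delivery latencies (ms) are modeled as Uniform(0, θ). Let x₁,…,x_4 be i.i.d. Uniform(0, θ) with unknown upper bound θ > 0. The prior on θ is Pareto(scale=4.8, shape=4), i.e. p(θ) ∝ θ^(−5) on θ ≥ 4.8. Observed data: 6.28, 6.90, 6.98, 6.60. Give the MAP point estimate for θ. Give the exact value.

The Uniform(0, θ) likelihood is θ^(−n) for θ ≥ max(xᵢ), zero otherwise. Here max(xᵢ) = 6.98.
Posterior ∝ θ^(−5) · θ^(−4) = θ^(−9) on θ ≥ max(4.8, 6.98) = 6.98.
This density is strictly decreasing in θ, so the posterior mode lies at the lower boundary of the support.

θ̂_MAP = 6.98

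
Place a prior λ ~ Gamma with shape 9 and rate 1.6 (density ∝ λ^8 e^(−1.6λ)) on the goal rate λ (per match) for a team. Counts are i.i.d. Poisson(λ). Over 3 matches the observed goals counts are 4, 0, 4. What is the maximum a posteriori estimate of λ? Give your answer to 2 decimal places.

Σxᵢ = 4+0+4 = 8, with n = 3.
Posterior ∝ λ^8e^(−1.6λ) · λ^8e^(−3λ) = λ^16e^(−4.6λ), i.e. Gamma(shape=17, rate=4.6).
The mode of a Gamma(a, b) with a ≥ 1 (shape–rate) is (a−1)/b = 16/4.6 ≈ 3.48.

λ̂_MAP = 3.48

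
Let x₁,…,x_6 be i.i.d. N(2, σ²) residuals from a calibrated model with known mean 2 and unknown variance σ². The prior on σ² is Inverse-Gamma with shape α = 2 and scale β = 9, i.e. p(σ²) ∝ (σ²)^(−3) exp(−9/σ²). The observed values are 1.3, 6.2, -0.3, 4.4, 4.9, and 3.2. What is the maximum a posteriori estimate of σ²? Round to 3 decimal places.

Sum of squared deviations about the known mean: SS = (1.3−2)² + (6.2−2)² + (-0.3−2)² + (4.4−2)² + (4.9−2)² + (3.2−2)² = 39.03.
The Normal likelihood contributes (σ²)^(−n/2) exp(−SS/(2σ²)), so the posterior is Inverse-Gamma(α + n/2, β + SS/2) = Inverse-Gamma(5, 28.515).
The mode of Inverse-Gamma(a, b) is b/(a+1) = 28.515/6 ≈ 4.753.

σ̂²_MAP = 4.753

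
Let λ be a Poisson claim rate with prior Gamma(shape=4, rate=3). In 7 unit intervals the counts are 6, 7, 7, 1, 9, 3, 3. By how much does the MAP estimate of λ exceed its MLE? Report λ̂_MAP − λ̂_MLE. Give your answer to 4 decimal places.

Σxᵢ = 36. Posterior is Gamma(40, 10); MAP = (40−1)/10 = 39/10 ≈ 3.90000.
MLE = x̄ = 36/7 ≈ 5.14286.
Difference = 39/10 − 36/7 = -87/70 ≈ -1.2429.

MAP − MLE = -1.2429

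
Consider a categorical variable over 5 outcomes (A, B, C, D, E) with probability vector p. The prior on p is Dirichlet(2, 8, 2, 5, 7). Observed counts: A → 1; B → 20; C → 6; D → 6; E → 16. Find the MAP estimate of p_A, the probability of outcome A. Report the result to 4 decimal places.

MAP estimate of p_A = 0.0294

The posterior is Dirichlet(αᵢ + nᵢ) = Dirichlet(3, 28, 8, 11, 23).
For a Dirichlet(a₁,…,a_K) with all aᵢ > 1, the mode has j-th component (aⱼ − 1)/(Σaᵢ − K).
Here Σaᵢ = 73 and K = 5, so p_A = (3 − 1)/(73 − 5) = 2/68 ≈ 0.0294.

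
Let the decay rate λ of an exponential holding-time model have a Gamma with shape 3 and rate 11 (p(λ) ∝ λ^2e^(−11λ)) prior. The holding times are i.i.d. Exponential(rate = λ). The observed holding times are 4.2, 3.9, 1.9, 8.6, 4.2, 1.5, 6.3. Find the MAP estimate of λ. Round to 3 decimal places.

The Exponential(rate=λ) likelihood is ∝ λ^n e^(−λΣtᵢ). Here n = 7 and Σtᵢ = 4.2 + 3.9 + 1.9 + 8.6 + 4.2 + 1.5 + 6.3 = 30.6.
Posterior ∝ λ^2e^(−11λ) · λ^7e^(−30.6λ) = λ^9e^(−41.6λ), i.e. Gamma(10, 41.6).
Mode = (a−1)/b = 9/41.6 ≈ 0.216.

λ̂_MAP = 0.216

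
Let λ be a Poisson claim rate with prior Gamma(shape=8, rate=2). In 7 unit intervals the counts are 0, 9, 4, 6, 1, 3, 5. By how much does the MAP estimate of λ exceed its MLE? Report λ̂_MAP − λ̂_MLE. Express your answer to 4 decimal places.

Σxᵢ = 28. Posterior is Gamma(36, 9); MAP = (36−1)/9 = 35/9 ≈ 3.88889.
MLE = x̄ = 28/7 ≈ 4.00000.
Difference = 35/9 − 28/7 = -1/9 ≈ -0.1111.

MAP − MLE = -0.1111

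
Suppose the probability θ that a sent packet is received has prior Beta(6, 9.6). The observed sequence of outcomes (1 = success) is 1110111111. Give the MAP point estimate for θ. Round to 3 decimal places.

Prior: Beta(6, 9.6).
Data: 9 successes in 10 trials (from the sequence). The binomial likelihood contributes θ^9(1−θ)^1, so the posterior is Beta(6+9, 9.6+1) = Beta(15, 10.6).
For Beta(a, b) with a, b > 1 the mode is (a−1)/(a+b−2) = 14/23.6 ≈ 0.593.

θ̂_MAP = 0.593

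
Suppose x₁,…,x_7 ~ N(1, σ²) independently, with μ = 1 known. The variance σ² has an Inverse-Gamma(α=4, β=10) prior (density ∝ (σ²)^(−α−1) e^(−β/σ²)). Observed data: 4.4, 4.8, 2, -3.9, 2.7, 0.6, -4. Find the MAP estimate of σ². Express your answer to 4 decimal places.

Sum of squared deviations about the known mean: SS = (4.4−1)² + (4.8−1)² + (2−1)² + (-3.9−1)² + (2.7−1)² + (0.6−1)² + (-4−1)² = 79.06.
The Normal likelihood contributes (σ²)^(−n/2) exp(−SS/(2σ²)), so the posterior is Inverse-Gamma(α + n/2, β + SS/2) = Inverse-Gamma(7.5, 49.53).
The mode of Inverse-Gamma(a, b) is b/(a+1) = 49.53/8.5 ≈ 5.8271.

σ̂²_MAP = 5.8271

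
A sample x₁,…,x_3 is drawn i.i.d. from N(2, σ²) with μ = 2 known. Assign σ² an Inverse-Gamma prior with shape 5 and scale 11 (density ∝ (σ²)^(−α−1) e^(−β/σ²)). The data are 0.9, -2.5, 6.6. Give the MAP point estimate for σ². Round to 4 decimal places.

Sum of squared deviations about the known mean: SS = (0.9−2)² + (-2.5−2)² + (6.6−2)² = 42.62.
The Normal likelihood contributes (σ²)^(−n/2) exp(−SS/(2σ²)), so the posterior is Inverse-Gamma(α + n/2, β + SS/2) = Inverse-Gamma(6.5, 32.31).
The mode of Inverse-Gamma(a, b) is b/(a+1) = 32.31/7.5 ≈ 4.3080.

σ̂²_MAP = 4.3080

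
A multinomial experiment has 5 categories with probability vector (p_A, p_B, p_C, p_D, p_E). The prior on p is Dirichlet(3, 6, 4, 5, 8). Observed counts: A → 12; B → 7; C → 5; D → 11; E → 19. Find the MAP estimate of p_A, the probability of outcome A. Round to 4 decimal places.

The posterior is Dirichlet(αᵢ + nᵢ) = Dirichlet(15, 13, 9, 16, 27).
For a Dirichlet(a₁,…,a_K) with all aᵢ > 1, the mode has j-th component (aⱼ − 1)/(Σaᵢ − K).
Here Σaᵢ = 80 and K = 5, so p_A = (15 − 1)/(80 − 5) = 14/75 ≈ 0.1867.

MAP estimate of p_A = 0.1867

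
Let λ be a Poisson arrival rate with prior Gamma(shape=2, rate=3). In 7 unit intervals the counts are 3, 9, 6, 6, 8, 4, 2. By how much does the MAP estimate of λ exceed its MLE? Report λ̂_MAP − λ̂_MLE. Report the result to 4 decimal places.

MAP − MLE = -1.5286

Σxᵢ = 38. Posterior is Gamma(40, 10); MAP = (40−1)/10 = 39/10 ≈ 3.90000.
MLE = x̄ = 38/7 ≈ 5.42857.
Difference = 39/10 − 38/7 = -107/70 ≈ -1.5286.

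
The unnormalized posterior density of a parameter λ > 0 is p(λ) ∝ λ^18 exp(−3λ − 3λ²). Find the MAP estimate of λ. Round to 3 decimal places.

λ̂_MAP = 1.500

ℓ'(λ) = 18/λ − 3 − 6λ. Setting this to zero and multiplying by λ: 6λ² + 3λ − 18 = 0.
λ = (−3 + √(3² + 4·6·18)) / (2·6) = (−3 + √441) / 12 = (−3 + 21)/12 = 3/2.
ℓ''(λ) = −18/λ² − 6 < 0, confirming a maximum.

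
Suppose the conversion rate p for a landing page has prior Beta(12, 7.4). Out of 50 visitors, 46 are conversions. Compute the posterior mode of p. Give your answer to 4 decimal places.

p̂_MAP = 0.8457

Prior: Beta(12, 7.4).
Data: 46 successes in 50 trials. The binomial likelihood contributes p^46(1−p)^4, so the posterior is Beta(12+46, 7.4+4) = Beta(58, 11.4).
For Beta(a, b) with a, b > 1 the mode is (a−1)/(a+b−2) = 57/67.4 ≈ 0.8457.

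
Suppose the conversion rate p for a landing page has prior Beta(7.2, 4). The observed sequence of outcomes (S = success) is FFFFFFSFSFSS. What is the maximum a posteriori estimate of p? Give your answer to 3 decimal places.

p̂_MAP = 0.481

Prior: Beta(7.2, 4).
Data: 4 successes in 12 trials (from the sequence). The binomial likelihood contributes p^4(1−p)^8, so the posterior is Beta(7.2+4, 4+8) = Beta(11.2, 12).
For Beta(a, b) with a, b > 1 the mode is (a−1)/(a+b−2) = 10.2/21.2 ≈ 0.481.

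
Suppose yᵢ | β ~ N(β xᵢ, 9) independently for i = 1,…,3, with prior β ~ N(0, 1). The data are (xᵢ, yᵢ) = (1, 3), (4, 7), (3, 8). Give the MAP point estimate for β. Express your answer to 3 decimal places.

log p(β | y) = −Σ(yᵢ − βxᵢ)²/(2·9) − β²/(2·1) + const.
Setting the derivative to zero: Σxᵢ(yᵢ − βxᵢ)/9 − β/1 = 0, so β = Σxᵢyᵢ / (Σxᵢ² + σ²/τ²).
Σxᵢyᵢ = 1·3 + 4·7 + 3·8 = 55; Σxᵢ² = 26; σ²/τ² = 9.
β̂_MAP = 55 / (26 + 9) = 55/35 ≈ 1.571.

β̂_MAP = 1.571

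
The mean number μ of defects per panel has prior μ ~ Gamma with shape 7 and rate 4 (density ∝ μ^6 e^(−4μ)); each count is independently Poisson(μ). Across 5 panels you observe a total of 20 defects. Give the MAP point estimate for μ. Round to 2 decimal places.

μ̂_MAP = 2.89

Σxᵢ = 20, n = 5.
Posterior ∝ μ^6e^(−4μ) · μ^20e^(−5μ) = μ^26e^(−9μ), i.e. Gamma(shape=27, rate=9).
The mode of a Gamma(a, b) with a ≥ 1 (shape–rate) is (a−1)/b = 26/9 ≈ 2.89.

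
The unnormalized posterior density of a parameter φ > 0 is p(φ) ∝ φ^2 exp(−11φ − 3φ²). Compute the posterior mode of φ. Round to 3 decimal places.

φ̂_MAP = 0.167

ℓ'(φ) = 2/φ − 11 − 6φ. Setting this to zero and multiplying by φ: 6φ² + 11φ − 2 = 0.
φ = (−11 + √(11² + 4·6·2)) / (2·6) = (−11 + √169) / 12 = (−11 + 13)/12 = 1/6.
ℓ''(φ) = −2/φ² − 6 < 0, confirming a maximum.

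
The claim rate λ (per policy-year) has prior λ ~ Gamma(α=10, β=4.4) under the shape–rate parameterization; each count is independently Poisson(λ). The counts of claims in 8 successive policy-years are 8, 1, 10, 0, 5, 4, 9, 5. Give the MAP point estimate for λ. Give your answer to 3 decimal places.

λ̂_MAP = 4.113

Σxᵢ = 8+1+10+0+5+4+9+5 = 42, with n = 8.
Posterior ∝ λ^9e^(−4.4λ) · λ^42e^(−8λ) = λ^51e^(−12.4λ), i.e. Gamma(shape=52, rate=12.4).
The mode of a Gamma(a, b) with a ≥ 1 (shape–rate) is (a−1)/b = 51/12.4 ≈ 4.113.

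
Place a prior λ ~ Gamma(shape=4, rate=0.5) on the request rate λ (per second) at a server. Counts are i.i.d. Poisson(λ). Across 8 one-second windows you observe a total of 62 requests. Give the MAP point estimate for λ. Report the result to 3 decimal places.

Σxᵢ = 62, n = 8.
Posterior ∝ λ^3e^(−0.5λ) · λ^62e^(−8λ) = λ^65e^(−8.5λ), i.e. Gamma(shape=66, rate=8.5).
The mode of a Gamma(a, b) with a ≥ 1 (shape–rate) is (a−1)/b = 65/8.5 ≈ 7.647.

λ̂_MAP = 7.647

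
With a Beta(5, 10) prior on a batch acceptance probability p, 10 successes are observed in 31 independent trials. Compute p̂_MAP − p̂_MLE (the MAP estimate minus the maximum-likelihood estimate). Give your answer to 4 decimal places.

MAP − MLE = -0.0044

Posterior is Beta(15, 31); MAP = (15−1)/(46−2) = 14/44 ≈ 0.31818.
MLE ignores the prior: p̂_MLE = k/n = 10/31 ≈ 0.32258.
Difference = 14/44 − 10/31 = -3/682 ≈ -0.0044.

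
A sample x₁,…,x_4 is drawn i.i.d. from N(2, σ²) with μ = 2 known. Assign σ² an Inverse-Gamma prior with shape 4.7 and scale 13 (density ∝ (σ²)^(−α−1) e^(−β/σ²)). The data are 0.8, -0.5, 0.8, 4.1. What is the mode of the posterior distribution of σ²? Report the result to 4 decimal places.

σ̂²_MAP = 2.5675

Sum of squared deviations about the known mean: SS = (0.8−2)² + (-0.5−2)² + (0.8−2)² + (4.1−2)² = 13.54.
The Normal likelihood contributes (σ²)^(−n/2) exp(−SS/(2σ²)), so the posterior is Inverse-Gamma(α + n/2, β + SS/2) = Inverse-Gamma(6.7, 19.77).
The mode of Inverse-Gamma(a, b) is b/(a+1) = 19.77/7.7 ≈ 2.5675.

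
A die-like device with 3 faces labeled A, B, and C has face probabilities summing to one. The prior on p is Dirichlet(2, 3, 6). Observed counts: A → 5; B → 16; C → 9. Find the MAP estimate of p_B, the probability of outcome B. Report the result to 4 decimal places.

MAP estimate of p_B = 0.4737

The posterior is Dirichlet(αᵢ + nᵢ) = Dirichlet(7, 19, 15).
For a Dirichlet(a₁,…,a_K) with all aᵢ > 1, the mode has j-th component (aⱼ − 1)/(Σaᵢ − K).
Here Σaᵢ = 41 and K = 3, so p_B = (19 − 1)/(41 − 3) = 18/38 ≈ 0.4737.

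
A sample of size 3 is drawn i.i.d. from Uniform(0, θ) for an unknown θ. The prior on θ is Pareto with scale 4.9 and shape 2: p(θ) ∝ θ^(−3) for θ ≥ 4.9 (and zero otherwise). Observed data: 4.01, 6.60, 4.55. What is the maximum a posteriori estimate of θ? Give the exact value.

θ̂_MAP = 6.60

The Uniform(0, θ) likelihood is θ^(−n) for θ ≥ max(xᵢ), zero otherwise. Here max(xᵢ) = 6.60.
Posterior ∝ θ^(−3) · θ^(−3) = θ^(−6) on θ ≥ max(4.9, 6.60) = 6.60.
This density is strictly decreasing in θ, so the posterior mode lies at the lower boundary of the support.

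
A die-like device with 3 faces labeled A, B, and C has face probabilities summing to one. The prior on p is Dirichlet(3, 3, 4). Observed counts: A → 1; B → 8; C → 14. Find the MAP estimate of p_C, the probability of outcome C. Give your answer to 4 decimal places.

The posterior is Dirichlet(αᵢ + nᵢ) = Dirichlet(4, 11, 18).
For a Dirichlet(a₁,…,a_K) with all aᵢ > 1, the mode has j-th component (aⱼ − 1)/(Σaᵢ − K).
Here Σaᵢ = 33 and K = 3, so p_C = (18 − 1)/(33 − 3) = 17/30 ≈ 0.5667.

MAP estimate of p_C = 0.5667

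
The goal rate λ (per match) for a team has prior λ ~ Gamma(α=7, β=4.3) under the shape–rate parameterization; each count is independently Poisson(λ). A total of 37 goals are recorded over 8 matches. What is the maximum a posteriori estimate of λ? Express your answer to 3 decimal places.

Σxᵢ = 37, n = 8.
Posterior ∝ λ^6e^(−4.3λ) · λ^37e^(−8λ) = λ^43e^(−12.3λ), i.e. Gamma(shape=44, rate=12.3).
The mode of a Gamma(a, b) with a ≥ 1 (shape–rate) is (a−1)/b = 43/12.3 ≈ 3.496.

λ̂_MAP = 3.496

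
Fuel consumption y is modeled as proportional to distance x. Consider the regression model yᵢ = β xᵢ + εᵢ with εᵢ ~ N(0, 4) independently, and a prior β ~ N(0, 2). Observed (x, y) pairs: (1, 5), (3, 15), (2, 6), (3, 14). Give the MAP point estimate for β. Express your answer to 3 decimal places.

log p(β | y) = −Σ(yᵢ − βxᵢ)²/(2·4) − β²/(2·2) + const.
Setting the derivative to zero: Σxᵢ(yᵢ − βxᵢ)/4 − β/2 = 0, so β = Σxᵢyᵢ / (Σxᵢ² + σ²/τ²).
Σxᵢyᵢ = 1·5 + 3·15 + 2·6 + 3·14 = 104; Σxᵢ² = 23; σ²/τ² = 2.
β̂_MAP = 104 / (23 + 2) = 104/25 ≈ 4.160.

β̂_MAP = 4.160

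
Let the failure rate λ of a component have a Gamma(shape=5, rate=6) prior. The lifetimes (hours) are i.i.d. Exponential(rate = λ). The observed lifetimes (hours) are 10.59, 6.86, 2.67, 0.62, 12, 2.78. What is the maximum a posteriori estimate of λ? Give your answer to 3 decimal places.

λ̂_MAP = 0.241

The Exponential(rate=λ) likelihood is ∝ λ^n e^(−λΣtᵢ). Here n = 6 and Σtᵢ = 10.59 + 6.86 + 2.67 + 0.62 + 12 + 2.78 = 35.52.
Posterior ∝ λ^4e^(−6λ) · λ^6e^(−35.52λ) = λ^10e^(−41.52λ), i.e. Gamma(11, 41.52).
Mode = (a−1)/b = 10/41.52 ≈ 0.241.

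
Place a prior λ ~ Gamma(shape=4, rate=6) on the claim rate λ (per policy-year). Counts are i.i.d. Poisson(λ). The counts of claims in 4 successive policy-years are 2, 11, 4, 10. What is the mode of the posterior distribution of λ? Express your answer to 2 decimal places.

Σxᵢ = 2+11+4+10 = 27, with n = 4.
Posterior ∝ λ^3e^(−6λ) · λ^27e^(−4λ) = λ^30e^(−10λ), i.e. Gamma(shape=31, rate=10).
The mode of a Gamma(a, b) with a ≥ 1 (shape–rate) is (a−1)/b = 30/10 ≈ 3.00.

λ̂_MAP = 3.00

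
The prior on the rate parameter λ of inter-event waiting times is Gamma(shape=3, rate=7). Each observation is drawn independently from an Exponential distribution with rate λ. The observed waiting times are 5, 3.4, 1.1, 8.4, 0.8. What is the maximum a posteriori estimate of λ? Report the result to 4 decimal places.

The Exponential(rate=λ) likelihood is ∝ λ^n e^(−λΣtᵢ). Here n = 5 and Σtᵢ = 5 + 3.4 + 1.1 + 8.4 + 0.8 = 18.7.
Posterior ∝ λ^2e^(−7λ) · λ^5e^(−18.7λ) = λ^7e^(−25.7λ), i.e. Gamma(8, 25.7).
Mode = (a−1)/b = 7/25.7 ≈ 0.2724.

λ̂_MAP = 0.2724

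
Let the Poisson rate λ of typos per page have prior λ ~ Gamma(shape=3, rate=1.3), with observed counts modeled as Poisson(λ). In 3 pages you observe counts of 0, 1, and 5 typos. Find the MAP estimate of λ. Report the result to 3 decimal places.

Σxᵢ = 0+1+5 = 6, with n = 3.
Posterior ∝ λ^2e^(−1.3λ) · λ^6e^(−3λ) = λ^8e^(−4.3λ), i.e. Gamma(shape=9, rate=4.3).
The mode of a Gamma(a, b) with a ≥ 1 (shape–rate) is (a−1)/b = 8/4.3 ≈ 1.860.

λ̂_MAP = 1.860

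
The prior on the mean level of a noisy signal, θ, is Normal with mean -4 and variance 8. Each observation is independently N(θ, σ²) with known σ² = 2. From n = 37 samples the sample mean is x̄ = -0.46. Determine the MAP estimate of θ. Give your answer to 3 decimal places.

n = 37, x̄ = -0.46.
For a Normal prior and Normal likelihood with known variance, the posterior is Normal; its mode equals its mean, the precision-weighted average.
Prior precision 1/σ₀² = 1/8 = 0.125; data precision n/σ² = 37/2 = 18.5.
θ̂ = (0.125·(-4) + 18.5·(-0.46)) / (0.125 + 18.5) = (-9.01)/18.625 = -1802/3725 ≈ -0.484.

θ̂_MAP = -0.484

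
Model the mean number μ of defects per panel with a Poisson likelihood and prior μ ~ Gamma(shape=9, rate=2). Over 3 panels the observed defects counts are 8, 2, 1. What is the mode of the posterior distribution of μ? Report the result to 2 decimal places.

μ̂_MAP = 3.80

Σxᵢ = 8+2+1 = 11, with n = 3.
Posterior ∝ μ^8e^(−2μ) · μ^11e^(−3μ) = μ^19e^(−5μ), i.e. Gamma(shape=20, rate=5).
The mode of a Gamma(a, b) with a ≥ 1 (shape–rate) is (a−1)/b = 19/5 ≈ 3.80.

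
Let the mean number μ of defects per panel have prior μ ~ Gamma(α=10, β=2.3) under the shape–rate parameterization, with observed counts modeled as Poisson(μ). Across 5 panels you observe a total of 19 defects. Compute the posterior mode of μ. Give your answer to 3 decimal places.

Σxᵢ = 19, n = 5.
Posterior ∝ μ^9e^(−2.3μ) · μ^19e^(−5μ) = μ^28e^(−7.3μ), i.e. Gamma(shape=29, rate=7.3).
The mode of a Gamma(a, b) with a ≥ 1 (shape–rate) is (a−1)/b = 28/7.3 ≈ 3.836.

μ̂_MAP = 3.836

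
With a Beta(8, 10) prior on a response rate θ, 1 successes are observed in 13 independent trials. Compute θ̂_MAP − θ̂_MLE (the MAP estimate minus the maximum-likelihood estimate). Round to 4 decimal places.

Posterior is Beta(9, 22); MAP = (9−1)/(31−2) = 8/29 ≈ 0.27586.
MLE ignores the prior: θ̂_MLE = k/n = 1/13 ≈ 0.07692.
Difference = 8/29 − 1/13 = 75/377 ≈ 0.1989.

MAP − MLE = 0.1989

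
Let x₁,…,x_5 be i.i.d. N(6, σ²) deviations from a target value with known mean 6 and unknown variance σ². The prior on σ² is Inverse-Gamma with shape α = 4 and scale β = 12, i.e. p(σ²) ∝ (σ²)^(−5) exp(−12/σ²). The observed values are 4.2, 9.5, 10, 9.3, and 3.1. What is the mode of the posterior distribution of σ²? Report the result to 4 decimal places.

σ̂²_MAP = 4.9860

Sum of squared deviations about the known mean: SS = (4.2−6)² + (9.5−6)² + (10−6)² + (9.3−6)² + (3.1−6)² = 50.79.
The Normal likelihood contributes (σ²)^(−n/2) exp(−SS/(2σ²)), so the posterior is Inverse-Gamma(α + n/2, β + SS/2) = Inverse-Gamma(6.5, 37.395).
The mode of Inverse-Gamma(a, b) is b/(a+1) = 37.395/7.5 ≈ 4.9860.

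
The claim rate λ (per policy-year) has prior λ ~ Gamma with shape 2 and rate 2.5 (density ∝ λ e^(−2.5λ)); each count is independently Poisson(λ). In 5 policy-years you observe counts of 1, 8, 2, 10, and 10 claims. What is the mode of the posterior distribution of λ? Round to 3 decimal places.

λ̂_MAP = 4.267

Σxᵢ = 1+8+2+10+10 = 31, with n = 5.
Posterior ∝ λe^(−2.5λ) · λ^31e^(−5λ) = λ^32e^(−7.5λ), i.e. Gamma(shape=33, rate=7.5).
The mode of a Gamma(a, b) with a ≥ 1 (shape–rate) is (a−1)/b = 32/7.5 ≈ 4.267.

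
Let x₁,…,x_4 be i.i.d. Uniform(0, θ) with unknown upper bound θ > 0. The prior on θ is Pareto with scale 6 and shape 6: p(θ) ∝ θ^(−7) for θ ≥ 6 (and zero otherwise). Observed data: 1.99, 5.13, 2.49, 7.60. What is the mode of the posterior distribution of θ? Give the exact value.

θ̂_MAP = 7.60

The Uniform(0, θ) likelihood is θ^(−n) for θ ≥ max(xᵢ), zero otherwise. Here max(xᵢ) = 7.60.
Posterior ∝ θ^(−7) · θ^(−4) = θ^(−11) on θ ≥ max(6, 7.60) = 7.60.
This density is strictly decreasing in θ, so the posterior mode lies at the lower boundary of the support.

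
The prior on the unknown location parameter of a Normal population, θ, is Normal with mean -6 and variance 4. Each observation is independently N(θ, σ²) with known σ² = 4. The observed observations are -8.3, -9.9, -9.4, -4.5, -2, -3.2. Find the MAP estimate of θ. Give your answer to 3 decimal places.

θ̂_MAP = -6.186

n = 6; x̄ = ((-8.3) + (-9.9) + (-9.4) + (-4.5) + (-2) + (-3.2))/6 = -37.3/6 = -373/60 ≈ -6.2167.
For a Normal prior and Normal likelihood with known variance, the posterior is Normal; its mode equals its mean, the precision-weighted average.
Prior precision 1/σ₀² = 1/4 = 0.25; data precision n/σ² = 6/4 = 1.5.
θ̂ = (0.25·(-6) + 1.5·(-373/60)) / (0.25 + 1.5) = (-10.825)/1.75 = -433/70 ≈ -6.186.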